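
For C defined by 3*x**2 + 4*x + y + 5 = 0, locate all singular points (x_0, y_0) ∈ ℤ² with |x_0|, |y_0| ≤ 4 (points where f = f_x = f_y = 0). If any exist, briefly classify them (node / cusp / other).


No singular points in the scanned grid; C is smooth there.

Compute partial derivatives:
  f_x = 6*x + 4.
  f_y = 1.
f_y = 1 is a nonzero constant, so f_y never vanishes: no point (x, y) can satisfy f = f_x = f_y = 0. In particular no (x, y) ∈ {−4, ..., 4}² is singular; the curve is smooth.


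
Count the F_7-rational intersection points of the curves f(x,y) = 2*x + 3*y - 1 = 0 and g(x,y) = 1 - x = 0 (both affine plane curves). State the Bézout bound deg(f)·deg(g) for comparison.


Common zeros: {(1, 2)}; count = 1; Bézout bound = 1.

deg(f) = 1, deg(g) = 1, so Bézout bound = 1.
Scan x ∈ F_7. For each x, list the y ∈ F_7 with f(x, y) ≡ 0 and those with g(x, y) ≡ 0 (mod 7); the common zeros in that column are the intersection.
  x = 0: f ≡ 0 at y ∈ {5}; g ≡ 0 at y ∈ ∅; common: ∅.
  x = 1: f ≡ 0 at y ∈ {2}; g ≡ 0 at y ∈ {0, 1, 2, 3, 4, 5, 6}; common: {2}.
  x = 2: f ≡ 0 at y ∈ {6}; g ≡ 0 at y ∈ ∅; common: ∅.
  x = 3: f ≡ 0 at y ∈ {3}; g ≡ 0 at y ∈ ∅; common: ∅.
  x = 4: f ≡ 0 at y ∈ {0}; g ≡ 0 at y ∈ ∅; common: ∅.
  x = 5: f ≡ 0 at y ∈ {4}; g ≡ 0 at y ∈ ∅; common: ∅.
  x = 6: f ≡ 0 at y ∈ {1}; g ≡ 0 at y ∈ ∅; common: ∅.
Collecting: common zeros = {(1, 2)}, so the count is 1.
Comparison with the Bézout bound: 1 ≤ 1 = deg(f)·deg(g), as expected for curves with no common component (the bound is attained).


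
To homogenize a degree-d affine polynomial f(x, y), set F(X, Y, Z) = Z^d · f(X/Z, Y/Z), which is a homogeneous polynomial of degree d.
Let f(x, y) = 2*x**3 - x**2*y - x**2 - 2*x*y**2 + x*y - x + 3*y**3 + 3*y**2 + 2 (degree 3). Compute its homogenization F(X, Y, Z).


F(X, Y, Z) = 2*X**3 - X**2*Y - X**2*Z - 2*X*Y**2 + X*Y*Z - X*Z**2 + 3*Y**3 + 3*Y**2*Z + 2*Z**3

deg(f) = 3.
Substitute x = X/Z, y = Y/Z into f, then multiply by Z^3.
  monomial 2·x^3·y^0 ↦ 2·X^3·Y^0·Z^0.
  monomial -1·x^2·y^1 ↦ -1·X^2·Y^1·Z^0.
  monomial -1·x^2·y^0 ↦ -1·X^2·Y^0·Z^1.
  monomial -2·x^1·y^2 ↦ -2·X^1·Y^2·Z^0.
  monomial 1·x^1·y^1 ↦ 1·X^1·Y^1·Z^1.
  monomial -1·x^1·y^0 ↦ -1·X^1·Y^0·Z^2.
  monomial 3·x^0·y^3 ↦ 3·X^0·Y^3·Z^0.
  monomial 3·x^0·y^2 ↦ 3·X^0·Y^2·Z^1.
  monomial 2·x^0·y^0 ↦ 2·X^0·Y^0·Z^3.
Collecting: F(X, Y, Z) = 2*X**3 - X**2*Y - X**2*Z - 2*X*Y**2 + X*Y*Z - X*Z**2 + 3*Y**3 + 3*Y**2*Z + 2*Z**3.


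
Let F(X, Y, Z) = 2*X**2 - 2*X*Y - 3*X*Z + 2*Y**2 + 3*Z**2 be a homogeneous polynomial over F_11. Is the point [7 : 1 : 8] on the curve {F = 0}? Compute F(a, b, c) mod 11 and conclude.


F(7,1,8) ≡ 0 (mod 11); P is on the curve.

Evaluate F(7, 1, 8) term-by-term (mod 11).
  2*X**2 ↦ 2·49·1·1 = 98
  -2*X*Y ↦ -2·7·1·1 = -14
  -3*X*Z ↦ -3·7·1·8 = -168
  2*Y**2 ↦ 2·1·1·1 = 2
  3*Z**2 ↦ 3·1·1·64 = 192
Sum: F(7, 1, 8) = (98) + (-14) + (-168) + (2) + (192) = 110.
Reducing mod 11: 110 ≡ 0 (mod 11).
Since F(a, b, c) ≡ 0 (mod 11), P lies on the curve.


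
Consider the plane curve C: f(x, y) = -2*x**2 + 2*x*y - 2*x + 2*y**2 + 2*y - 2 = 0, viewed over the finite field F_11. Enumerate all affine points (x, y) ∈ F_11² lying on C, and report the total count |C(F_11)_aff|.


Affine F_11-points: {(0, 3), (0, 7), (1, 1), (1, 8), (2, 3), (2, 5), (6, 7), (6, 8), (10, 1), (10, 10)}; count = 10.

For each of the 121 pairs (x, y) ∈ F_11², evaluate f(x, y) mod 11. Record the zeros.
  x = 0: [0↦9, 1↦2, 2↦10, 3↦0, 4↦5, 5↦3, 6↦5, 7↦0, 8↦10, 9↦2, 10↦9]  zeros at y ∈ {3, 7}
  x = 1: [0↦5, 1↦0, 2↦10, 3↦2, 4↦9, 5↦9, 6↦2, 7↦10, 8↦0, 9↦5, 10↦3]  zeros at y ∈ {1, 8}
  x = 2: [0↦8, 1↦5, 2↦6, 3↦0, 4↦9, 5↦0, 6↦6, 7↦5, 8↦8, 9↦4, 10↦4]  zeros at y ∈ {3, 5}
  x = 3: [0↦7, 1↦6, 2↦9, 3↦5, 4↦5, 5↦9, 6↦6, 7↦7, 8↦1, 9↦10, 10↦1]  zeros at y ∈ ∅
  x = 4: [0↦2, 1↦3, 2↦8, 3↦6, 4↦8, 5↦3, 6↦2, 7↦5, 8↦1, 9↦1, 10↦5]  zeros at y ∈ ∅
  x = 5: [0↦4, 1↦7, 2↦3, 3↦3, 4↦7, 5↦4, 6↦5, 7↦10, 8↦8, 9↦10, 10↦5]  zeros at y ∈ ∅
  x = 6: [0↦2, 1↦7, 2↦5, 3↦7, 4↦2, 5↦1, 6↦4, 7↦0, 8↦0, 9↦4, 10↦1]  zeros at y ∈ {7, 8}
  x = 7: [0↦7, 1↦3, 2↦3, 3↦7, 4↦4, 5↦5, 6↦10, 7↦8, 8↦10, 9↦5, 10↦4]  zeros at y ∈ ∅
  x = 8: [0↦8, 1↦6, 2↦8, 3↦3, 4↦2, 5↦5, 6↦1, 7↦1, 8↦5, 9↦2, 10↦3]  zeros at y ∈ ∅
  x = 9: [0↦5, 1↦5, 2↦9, 3↦6, 4↦7, 5↦1, 6↦10, 7↦1, 8↦7, 9↦6, 10↦9]  zeros at y ∈ ∅
  x = 10: [0↦9, 1↦0, 2↦6, 3↦5, 4↦8, 5↦4, 6↦4, 7↦8, 8↦5, 9↦6, 10↦0]  zeros at y ∈ {1, 10}
Collecting zeros: affine points = {(0, 3), (0, 7), (1, 1), (1, 8), (2, 3), (2, 5), (6, 7), (6, 8), (10, 1), (10, 10)}.
Total count |C(F_11)_aff| = 10.


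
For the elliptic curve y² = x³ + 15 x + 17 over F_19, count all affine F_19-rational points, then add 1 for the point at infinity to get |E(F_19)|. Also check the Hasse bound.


Affine points = {(0, 6), (0, 13), (2, 6), (2, 13), (6, 0), (7, 3), (7, 16), (9, 8), (9, 11), (12, 5), (12, 14), (14, 8), (14, 11), (15, 8), (15, 11), (17, 6), (17, 13), (18, 1), (18, 18)}; affine count = 19; |E(F_19)| = 20.

Discriminant check: Δ ∝ 4a³ + 27b² = 4·15³ + 27·17² = 4·3375 + 27·289 ≡ 4 (mod 19). Nonzero ⇒ E is nonsingular.
For each x ∈ F_19, compute rhs = x³ + 15·x + 17 mod 19, then count y ∈ F_19 with y² ≡ rhs.
  x = 0: rhs = 17, matching y values: 6, 13 (2 points).
  x = 1: rhs = 14, matching y values: none (0 points).
  x = 2: rhs = 17, matching y values: 6, 13 (2 points).
  x = 3: rhs = 13, matching y values: none (0 points).
  x = 4: rhs = 8, matching y values: none (0 points).
  x = 5: rhs = 8, matching y values: none (0 points).
  x = 6: rhs = 0, matching y values: 0 (1 points).
  x = 7: rhs = 9, matching y values: 3, 16 (2 points).
  x = 8: rhs = 3, matching y values: none (0 points).
  x = 9: rhs = 7, matching y values: 8, 11 (2 points).
  x = 10: rhs = 8, matching y values: none (0 points).
  x = 11: rhs = 12, matching y values: none (0 points).
  x = 12: rhs = 6, matching y values: 5, 14 (2 points).
  x = 13: rhs = 15, matching y values: none (0 points).
  x = 14: rhs = 7, matching y values: 8, 11 (2 points).
  x = 15: rhs = 7, matching y values: 8, 11 (2 points).
  x = 16: rhs = 2, matching y values: none (0 points).
  x = 17: rhs = 17, matching y values: 6, 13 (2 points).
  x = 18: rhs = 1, matching y values: 1, 18 (2 points).
Total affine count: 19.
Full point count |E(F_19)| = 19 + 1 = 20.
Hasse bound: |20 − (19+1)| = |0| = 0 ≤ 2√19 ≈ 8.7178 ✓.


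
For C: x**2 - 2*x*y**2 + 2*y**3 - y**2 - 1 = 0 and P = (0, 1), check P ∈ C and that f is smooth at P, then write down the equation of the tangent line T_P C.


Tangent line at P: -2*x + 4*y - 4 = 0.

Step 1: f(0, 1) = 0, so P lies on C.
Step 2: partial derivatives
  f_x(x, y) = 2*x - 2*y**2, f_y(x, y) = -4*x*y + 6*y**2 - 2*y.
  f_x(P) = -2, f_y(P) = 4 (gradient nonzero, so P is smooth).
Step 3: tangent line at P: -2·(x − 0) + 4·(y − 1) = 0.
Expanding: -2*x + 4*y - 4 = 0.


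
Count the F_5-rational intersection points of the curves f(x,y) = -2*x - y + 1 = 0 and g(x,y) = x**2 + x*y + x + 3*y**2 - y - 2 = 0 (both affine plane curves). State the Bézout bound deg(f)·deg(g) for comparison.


Common zeros: {(0, 1), (3, 0)}; count = 2; Bézout bound = 2.

deg(f) = 1, deg(g) = 2, so Bézout bound = 2.
Scan x ∈ F_5. For each x, list the y ∈ F_5 with f(x, y) ≡ 0 and those with g(x, y) ≡ 0 (mod 5); the common zeros in that column are the intersection.
  x = 0: f ≡ 0 at y ∈ {1}; g ≡ 0 at y ∈ {1}; common: {1}.
  x = 1: f ≡ 0 at y ∈ {4}; g ≡ 0 at y ∈ {0}; common: ∅.
  x = 2: f ≡ 0 at y ∈ {2}; g ≡ 0 at y ∈ ∅; common: ∅.
  x = 3: f ≡ 0 at y ∈ {0}; g ≡ 0 at y ∈ {0, 1}; common: {0}.
  x = 4: f ≡ 0 at y ∈ {3}; g ≡ 0 at y ∈ ∅; common: ∅.
Collecting: common zeros = {(0, 1), (3, 0)}, so the count is 2.
Comparison with the Bézout bound: 2 ≤ 2 = deg(f)·deg(g), as expected for curves with no common component (the bound is attained).


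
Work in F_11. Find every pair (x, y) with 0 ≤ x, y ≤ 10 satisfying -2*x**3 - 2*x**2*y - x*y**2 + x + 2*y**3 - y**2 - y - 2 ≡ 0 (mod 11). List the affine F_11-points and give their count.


Affine F_11-points: {(1, 8), (3, 6), (6, 1), (6, 4), (9, 5), (10, 3), (10, 9), (10, 10)}; count = 8.

For each of the 121 pairs (x, y) ∈ F_11², evaluate f(x, y) mod 11. Record the zeros.
  x = 0: [0↦9, 1↦9, 2↦8, 3↦7, 4↦7, 5↦9, 6↦3, 7↦1, 8↦4, 9↦2, 10↦7]  zeros at y ∈ ∅
  x = 1: [0↦8, 1↦5, 2↦10, 3↦2, 4↦4, 5↦6, 6↦9, 7↦3, 8↦0, 9↦1, 10↦7]  zeros at y ∈ {8}
  x = 2: [0↦6, 1↦7, 2↦3, 3↦6, 4↦6, 5↦4, 6↦1, 7↦9, 8↦7, 9↦7, 10↦10]  zeros at y ∈ ∅
  x = 3: [0↦2, 1↦3, 2↦8, 3↦7, 4↦1, 5↦2, 6↦0, 7↦7, 8↦2, 9↦8, 10↦4]  zeros at y ∈ {6}
  x = 4: [0↦6, 1↦3, 2↦2, 3↦4, 4↦10, 5↦10, 6↦5, 7↦7, 8↦6, 9↦3, 10↦10]  zeros at y ∈ ∅
  x = 5: [0↦6, 1↦6, 2↦6, 3↦7, 4↦10, 5↦5, 6↦4, 7↦8, 8↦7, 9↦2, 10↦5]  zeros at y ∈ ∅
  x = 6: [0↦1, 1↦0, 2↦8, 3↦4, 4↦0, 5↦8, 6↦7, 7↦9, 8↦4, 9↦4, 10↦10]  zeros at y ∈ {1, 4}
  x = 7: [0↦1, 1↦6, 2↦7, 3↦5, 4↦1, 5↦7, 6↦2, 7↦9, 8↦7, 9↦8, 10↦2]  zeros at y ∈ ∅
  x = 8: [0↦5, 1↦1, 2↦2, 3↦9, 4↦1, 5↦1, 6↦10, 7↦7, 8↦4, 9↦2, 10↦2]  zeros at y ∈ ∅
  x = 9: [0↦1, 1↦6, 2↦3, 3↦4, 4↦10, 5↦0, 6↦8, 7↦2, 8↦5, 9↦7, 10↦9]  zeros at y ∈ {5}
  x = 10: [0↦10, 1↦9, 2↦9, 3↦0, 4↦5, 5↦3, 6↦6, 7↦4, 8↦9, 9↦0, 10↦0]  zeros at y ∈ {3, 9, 10}
Collecting zeros: affine points = {(1, 8), (3, 6), (6, 1), (6, 4), (9, 5), (10, 3), (10, 9), (10, 10)}.
Total count |C(F_11)_aff| = 8.


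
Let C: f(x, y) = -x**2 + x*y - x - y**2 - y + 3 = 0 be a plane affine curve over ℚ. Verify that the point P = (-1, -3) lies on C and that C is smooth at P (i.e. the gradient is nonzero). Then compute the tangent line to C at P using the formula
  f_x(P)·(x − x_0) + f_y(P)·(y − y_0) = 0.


Tangent line at P: -2*x + 4*y + 10 = 0.

Step 1: f(-1, -3) = 0, so P lies on C.
Step 2: partial derivatives
  f_x(x, y) = -2*x + y - 1, f_y(x, y) = x - 2*y - 1.
  f_x(P) = -2, f_y(P) = 4 (gradient nonzero, so P is smooth).
Step 3: tangent line at P: -2·(x − -1) + 4·(y − -3) = 0.
Expanding: -2*x + 4*y + 10 = 0.


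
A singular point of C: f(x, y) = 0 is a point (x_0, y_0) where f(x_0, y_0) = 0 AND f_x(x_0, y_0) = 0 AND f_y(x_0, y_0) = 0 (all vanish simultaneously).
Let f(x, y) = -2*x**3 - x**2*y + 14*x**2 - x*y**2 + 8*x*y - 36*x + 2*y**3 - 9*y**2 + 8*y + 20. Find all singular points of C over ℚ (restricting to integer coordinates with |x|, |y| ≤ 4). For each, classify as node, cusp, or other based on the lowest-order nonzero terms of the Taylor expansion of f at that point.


Singular points: {(2, 2)}; classification: cusp.

Compute partial derivatives:
  f_x = -6*x**2 - 2*x*y + 28*x - y**2 + 8*y - 36.
  f_y = -x**2 - 2*x*y + 8*x + 6*y**2 - 18*y + 8.
Scan x_0 ∈ {−4, ..., 4}. For each x_0, f_y(x_0, y) is a polynomial in y; find its integer roots y ∈ {−4, ..., 4}, then test f_x and f at those candidates.
  x = -4: f_y(-4, y) = 6*y**2 - 10*y - 40; no integer root y with |y| ≤ 4.
  x = -3: f_y(-3, y) = 6*y**2 - 12*y - 25; no integer root y with |y| ≤ 4.
  x = -2: f_y(-2, y) = 6*y**2 - 14*y - 12; vanishes at y ∈ {3}. (-2, 3): f_x = -89 ≠ 0.
  x = -1: f_y(-1, y) = 6*y**2 - 16*y - 1; no integer root y with |y| ≤ 4.
  x = 0: f_y(0, y) = 6*y**2 - 18*y + 8; no integer root y with |y| ≤ 4.
  x = 1: f_y(1, y) = 6*y**2 - 20*y + 15; no integer root y with |y| ≤ 4.
  x = 2: f_y(2, y) = 6*y**2 - 22*y + 20; vanishes at y ∈ {2}. (2, 2): f_x = 0, f = 0 — SINGULAR.
  x = 3: f_y(3, y) = 6*y**2 - 24*y + 23; no integer root y with |y| ≤ 4.
  x = 4: f_y(4, y) = 6*y**2 - 26*y + 24; vanishes at y ∈ {3}. (4, 3): f_x = -29 ≠ 0.
Only singular point on the grid: (2, 2).
Classify: substitute x = 2 + u, y = 2 + v and expand: f = -2*u**3 - u**2*v - u*v**2 + 2*v**3 + v**2.
No constant or linear terms (consistent with a singular point). Quadratic part: v**2. Cubic part: -2*u**3 - u**2*v - u*v**2 + 2*v**3.
The quadratic part v**2 is a perfect square, so there is a single (double) tangent line v = 0, i.e. y = 2. Restricting the cubic part to that line (v = 0) leaves -2*u**3 ≠ 0, so f is not divisible by v and the branch is v² ≈ 2*u**3 to lowest order — this is a cusp.
Classification: cusp.


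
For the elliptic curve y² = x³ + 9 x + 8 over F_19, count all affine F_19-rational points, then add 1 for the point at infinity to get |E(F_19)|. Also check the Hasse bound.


Affine points = {(3, 9), (3, 10), (5, 8), (5, 11), (9, 1), (9, 18), (12, 1), (12, 18), (13, 2), (13, 17), (14, 3), (14, 16), (16, 7), (16, 12), (17, 1), (17, 18), (18, 6), (18, 13)}; affine count = 18; |E(F_19)| = 19.

Discriminant check: Δ ∝ 4a³ + 27b² = 4·9³ + 27·8² = 4·729 + 27·64 ≡ 8 (mod 19). Nonzero ⇒ E is nonsingular.
For each x ∈ F_19, compute rhs = x³ + 9·x + 8 mod 19, then count y ∈ F_19 with y² ≡ rhs.
  x = 0: rhs = 8, matching y values: none (0 points).
  x = 1: rhs = 18, matching y values: none (0 points).
  x = 2: rhs = 15, matching y values: none (0 points).
  x = 3: rhs = 5, matching y values: 9, 10 (2 points).
  x = 4: rhs = 13, matching y values: none (0 points).
  x = 5: rhs = 7, matching y values: 8, 11 (2 points).
  x = 6: rhs = 12, matching y values: none (0 points).
  x = 7: rhs = 15, matching y values: none (0 points).
  x = 8: rhs = 3, matching y values: none (0 points).
  x = 9: rhs = 1, matching y values: 1, 18 (2 points).
  x = 10: rhs = 15, matching y values: none (0 points).
  x = 11: rhs = 13, matching y values: none (0 points).
  x = 12: rhs = 1, matching y values: 1, 18 (2 points).
  x = 13: rhs = 4, matching y values: 2, 17 (2 points).
  x = 14: rhs = 9, matching y values: 3, 16 (2 points).
  x = 15: rhs = 3, matching y values: none (0 points).
  x = 16: rhs = 11, matching y values: 7, 12 (2 points).
  x = 17: rhs = 1, matching y values: 1, 18 (2 points).
  x = 18: rhs = 17, matching y values: 6, 13 (2 points).
Total affine count: 18.
Full point count |E(F_19)| = 18 + 1 = 19.
Hasse bound: |19 − (19+1)| = |-1| = 1 ≤ 2√19 ≈ 8.7178 ✓.


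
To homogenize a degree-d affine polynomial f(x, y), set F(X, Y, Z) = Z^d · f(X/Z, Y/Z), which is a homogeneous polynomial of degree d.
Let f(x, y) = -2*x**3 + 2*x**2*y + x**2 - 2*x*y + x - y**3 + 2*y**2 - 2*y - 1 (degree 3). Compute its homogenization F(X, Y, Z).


F(X, Y, Z) = -2*X**3 + 2*X**2*Y + X**2*Z - 2*X*Y*Z + X*Z**2 - Y**3 + 2*Y**2*Z - 2*Y*Z**2 - Z**3

deg(f) = 3.
Substitute x = X/Z, y = Y/Z into f, then multiply by Z^3.
  monomial -2·x^3·y^0 ↦ -2·X^3·Y^0·Z^0.
  monomial 2·x^2·y^1 ↦ 2·X^2·Y^1·Z^0.
  monomial 1·x^2·y^0 ↦ 1·X^2·Y^0·Z^1.
  monomial -2·x^1·y^1 ↦ -2·X^1·Y^1·Z^1.
  monomial 1·x^1·y^0 ↦ 1·X^1·Y^0·Z^2.
  monomial -1·x^0·y^3 ↦ -1·X^0·Y^3·Z^0.
  monomial 2·x^0·y^2 ↦ 2·X^0·Y^2·Z^1.
  monomial -2·x^0·y^1 ↦ -2·X^0·Y^1·Z^2.
  monomial -1·x^0·y^0 ↦ -1·X^0·Y^0·Z^3.
Collecting: F(X, Y, Z) = -2*X**3 + 2*X**2*Y + X**2*Z - 2*X*Y*Z + X*Z**2 - Y**3 + 2*Y**2*Z - 2*Y*Z**2 - Z**3.


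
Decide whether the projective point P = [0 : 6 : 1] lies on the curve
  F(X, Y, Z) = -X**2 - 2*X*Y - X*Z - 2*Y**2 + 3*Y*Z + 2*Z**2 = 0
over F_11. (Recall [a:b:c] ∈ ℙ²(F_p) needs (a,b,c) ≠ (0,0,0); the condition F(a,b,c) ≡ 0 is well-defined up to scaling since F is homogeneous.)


F(0,6,1) ≡ 3 (mod 11); P is NOT on the curve.

Evaluate F(0, 6, 1) term-by-term (mod 11).
  -X**2 ↦ -1·0·1·1 = 0
  -2*X*Y ↦ -2·0·6·1 = 0
  -X*Z ↦ -1·0·1·1 = 0
  -2*Y**2 ↦ -2·1·36·1 = -72
  3*Y*Z ↦ 3·1·6·1 = 18
  2*Z**2 ↦ 2·1·1·1 = 2
Sum: F(0, 6, 1) = (0) + (0) + (0) + (-72) + (18) + (2) = -52.
Reducing mod 11: -52 ≡ 3 (mod 11).
Since F(a, b, c) ≡ 3 ≠ 0 (mod 11), P does NOT lie on the curve.


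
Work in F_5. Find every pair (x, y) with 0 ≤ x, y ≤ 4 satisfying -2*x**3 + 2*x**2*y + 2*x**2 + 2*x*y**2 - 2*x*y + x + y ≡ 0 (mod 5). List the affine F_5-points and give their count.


Affine F_5-points: {(0, 0), (2, 2), (2, 3), (3, 3), (3, 4), (4, 2), (4, 3)}; count = 7.

For each of the 25 pairs (x, y) ∈ F_5², evaluate f(x, y) mod 5. Record the zeros.
  x = 0: [0↦0, 1↦1, 2↦2, 3↦3, 4↦4]  zeros at y ∈ {0}
  x = 1: [0↦1, 1↦4, 2↦1, 3↦2, 4↦2]  zeros at y ∈ ∅
  x = 2: [0↦4, 1↦3, 2↦0, 3↦0, 4↦3]  zeros at y ∈ {2, 3}
  x = 3: [0↦2, 1↦1, 2↦2, 3↦0, 4↦0]  zeros at y ∈ {3, 4}
  x = 4: [0↦3, 1↦1, 2↦0, 3↦0, 4↦1]  zeros at y ∈ {2, 3}
Collecting zeros: affine points = {(0, 0), (2, 2), (2, 3), (3, 3), (3, 4), (4, 2), (4, 3)}.
Total count |C(F_5)_aff| = 7.


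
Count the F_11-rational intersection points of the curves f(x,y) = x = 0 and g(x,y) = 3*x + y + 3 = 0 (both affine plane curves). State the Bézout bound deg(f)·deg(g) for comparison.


Common zeros: {(0, 8)}; count = 1; Bézout bound = 1.

deg(f) = 1, deg(g) = 1, so Bézout bound = 1.
Scan x ∈ F_11. For each x, list the y ∈ F_11 with f(x, y) ≡ 0 and those with g(x, y) ≡ 0 (mod 11); the common zeros in that column are the intersection.
  x = 0: f ≡ 0 at y ∈ {0, 1, 2, 3, 4, 5, 6, 7, 8, 9, 10}; g ≡ 0 at y ∈ {8}; common: {8}.
  x = 1: f ≡ 0 at y ∈ ∅; g ≡ 0 at y ∈ {5}; common: ∅.
  x = 2: f ≡ 0 at y ∈ ∅; g ≡ 0 at y ∈ {2}; common: ∅.
  x = 3: f ≡ 0 at y ∈ ∅; g ≡ 0 at y ∈ {10}; common: ∅.
  x = 4: f ≡ 0 at y ∈ ∅; g ≡ 0 at y ∈ {7}; common: ∅.
  x = 5: f ≡ 0 at y ∈ ∅; g ≡ 0 at y ∈ {4}; common: ∅.
  x = 6: f ≡ 0 at y ∈ ∅; g ≡ 0 at y ∈ {1}; common: ∅.
  x = 7: f ≡ 0 at y ∈ ∅; g ≡ 0 at y ∈ {9}; common: ∅.
  x = 8: f ≡ 0 at y ∈ ∅; g ≡ 0 at y ∈ {6}; common: ∅.
  x = 9: f ≡ 0 at y ∈ ∅; g ≡ 0 at y ∈ {3}; common: ∅.
  x = 10: f ≡ 0 at y ∈ ∅; g ≡ 0 at y ∈ {0}; common: ∅.
Collecting: common zeros = {(0, 8)}, so the count is 1.
Comparison with the Bézout bound: 1 ≤ 1 = deg(f)·deg(g), as expected for curves with no common component (the bound is attained).


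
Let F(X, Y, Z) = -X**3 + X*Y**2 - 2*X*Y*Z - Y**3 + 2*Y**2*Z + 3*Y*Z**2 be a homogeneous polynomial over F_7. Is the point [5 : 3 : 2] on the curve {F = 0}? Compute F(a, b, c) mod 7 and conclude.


F(5,3,2) ≡ 3 (mod 7); P is NOT on the curve.

Evaluate F(5, 3, 2) term-by-term (mod 7).
  -X**3 ↦ -1·125·1·1 = -125
  X*Y**2 ↦ 1·5·9·1 = 45
  -2*X*Y*Z ↦ -2·5·3·2 = -60
  -Y**3 ↦ -1·1·27·1 = -27
  2*Y**2*Z ↦ 2·1·9·2 = 36
  3*Y*Z**2 ↦ 3·1·3·4 = 36
Sum: F(5, 3, 2) = (-125) + (45) + (-60) + (-27) + (36) + (36) = -95.
Reducing mod 7: -95 ≡ 3 (mod 7).
Since F(a, b, c) ≡ 3 ≠ 0 (mod 7), P does NOT lie on the curve.


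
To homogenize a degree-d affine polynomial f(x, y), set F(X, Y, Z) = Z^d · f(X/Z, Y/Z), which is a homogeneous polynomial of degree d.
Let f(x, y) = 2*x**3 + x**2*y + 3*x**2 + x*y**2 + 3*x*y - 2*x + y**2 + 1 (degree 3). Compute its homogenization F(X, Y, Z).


F(X, Y, Z) = 2*X**3 + X**2*Y + 3*X**2*Z + X*Y**2 + 3*X*Y*Z - 2*X*Z**2 + Y**2*Z + Z**3

deg(f) = 3.
Substitute x = X/Z, y = Y/Z into f, then multiply by Z^3.
  monomial 2·x^3·y^0 ↦ 2·X^3·Y^0·Z^0.
  monomial 1·x^2·y^1 ↦ 1·X^2·Y^1·Z^0.
  monomial 3·x^2·y^0 ↦ 3·X^2·Y^0·Z^1.
  monomial 1·x^1·y^2 ↦ 1·X^1·Y^2·Z^0.
  monomial 3·x^1·y^1 ↦ 3·X^1·Y^1·Z^1.
  monomial -2·x^1·y^0 ↦ -2·X^1·Y^0·Z^2.
  monomial 1·x^0·y^2 ↦ 1·X^0·Y^2·Z^1.
  monomial 1·x^0·y^0 ↦ 1·X^0·Y^0·Z^3.
Collecting: F(X, Y, Z) = 2*X**3 + X**2*Y + 3*X**2*Z + X*Y**2 + 3*X*Y*Z - 2*X*Z**2 + Y**2*Z + Z**3.


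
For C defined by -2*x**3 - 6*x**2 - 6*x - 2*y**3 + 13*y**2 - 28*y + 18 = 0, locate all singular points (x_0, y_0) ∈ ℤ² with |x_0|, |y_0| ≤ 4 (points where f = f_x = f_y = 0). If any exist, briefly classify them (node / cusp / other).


Singular points: {(-1, 2)}; classification: cusp.

Compute partial derivatives:
  f_x = -6*x**2 - 12*x - 6.
  f_y = -6*y**2 + 26*y - 28.
Scan x_0 ∈ {−4, ..., 4}. For each x_0, f_y(x_0, y) is a polynomial in y; find its integer roots y ∈ {−4, ..., 4}, then test f_x and f at those candidates.
  x = -4: f_y(-4, y) = -6*y**2 + 26*y - 28; vanishes at y ∈ {2}. (-4, 2): f_x = -54 ≠ 0.
  x = -3: f_y(-3, y) = -6*y**2 + 26*y - 28; vanishes at y ∈ {2}. (-3, 2): f_x = -24 ≠ 0.
  x = -2: f_y(-2, y) = -6*y**2 + 26*y - 28; vanishes at y ∈ {2}. (-2, 2): f_x = -6 ≠ 0.
  x = -1: f_y(-1, y) = -6*y**2 + 26*y - 28; vanishes at y ∈ {2}. (-1, 2): f_x = 0, f = 0 — SINGULAR.
  x = 0: f_y(0, y) = -6*y**2 + 26*y - 28; vanishes at y ∈ {2}. (0, 2): f_x = -6 ≠ 0.
  x = 1: f_y(1, y) = -6*y**2 + 26*y - 28; vanishes at y ∈ {2}. (1, 2): f_x = -24 ≠ 0.
  x = 2: f_y(2, y) = -6*y**2 + 26*y - 28; vanishes at y ∈ {2}. (2, 2): f_x = -54 ≠ 0.
  x = 3: f_y(3, y) = -6*y**2 + 26*y - 28; vanishes at y ∈ {2}. (3, 2): f_x = -96 ≠ 0.
  x = 4: f_y(4, y) = -6*y**2 + 26*y - 28; vanishes at y ∈ {2}. (4, 2): f_x = -150 ≠ 0.
Only singular point on the grid: (-1, 2).
Classify: substitute x = -1 + u, y = 2 + v and expand: f = -2*u**3 - 2*v**3 + v**2.
No constant or linear terms (consistent with a singular point). Quadratic part: v**2. Cubic part: -2*u**3 - 2*v**3.
The quadratic part v**2 is a perfect square, so there is a single (double) tangent line v = 0, i.e. y = 2. Restricting the cubic part to that line (v = 0) leaves -2*u**3 ≠ 0, so f is not divisible by v and the branch is v² ≈ 2*u**3 to lowest order — this is a cusp.
Classification: cusp.


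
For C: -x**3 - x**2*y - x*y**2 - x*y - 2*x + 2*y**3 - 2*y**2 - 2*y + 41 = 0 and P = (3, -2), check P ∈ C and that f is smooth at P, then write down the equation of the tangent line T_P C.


Tangent line at P: -19*x + 30*y + 117 = 0.

Step 1: f(3, -2) = 0, so P lies on C.
Step 2: partial derivatives
  f_x(x, y) = -3*x**2 - 2*x*y - y**2 - y - 2, f_y(x, y) = -x**2 - 2*x*y - x + 6*y**2 - 4*y - 2.
  f_x(P) = -19, f_y(P) = 30 (gradient nonzero, so P is smooth).
Step 3: tangent line at P: -19·(x − 3) + 30·(y − -2) = 0.
Expanding: -19*x + 30*y + 117 = 0.


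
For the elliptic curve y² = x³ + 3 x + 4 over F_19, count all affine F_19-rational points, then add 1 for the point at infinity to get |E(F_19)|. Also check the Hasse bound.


Affine points = {(0, 2), (0, 17), (4, 2), (4, 17), (5, 7), (5, 12), (7, 8), (7, 11), (9, 0), (11, 0), (12, 1), (12, 18), (13, 6), (13, 13), (14, 4), (14, 15), (15, 2), (15, 17), (16, 5), (16, 14), (17, 3), (17, 16), (18, 0)}; affine count = 23; |E(F_19)| = 24.

Discriminant check: Δ ∝ 4a³ + 27b² = 4·3³ + 27·4² = 4·27 + 27·16 ≡ 8 (mod 19). Nonzero ⇒ E is nonsingular.
For each x ∈ F_19, compute rhs = x³ + 3·x + 4 mod 19, then count y ∈ F_19 with y² ≡ rhs.
  x = 0: rhs = 4, matching y values: 2, 17 (2 points).
  x = 1: rhs = 8, matching y values: none (0 points).
  x = 2: rhs = 18, matching y values: none (0 points).
  x = 3: rhs = 2, matching y values: none (0 points).
  x = 4: rhs = 4, matching y values: 2, 17 (2 points).
  x = 5: rhs = 11, matching y values: 7, 12 (2 points).
  x = 6: rhs = 10, matching y values: none (0 points).
  x = 7: rhs = 7, matching y values: 8, 11 (2 points).
  x = 8: rhs = 8, matching y values: none (0 points).
  x = 9: rhs = 0, matching y values: 0 (1 points).
  x = 10: rhs = 8, matching y values: none (0 points).
  x = 11: rhs = 0, matching y values: 0 (1 points).
  x = 12: rhs = 1, matching y values: 1, 18 (2 points).
  x = 13: rhs = 17, matching y values: 6, 13 (2 points).
  x = 14: rhs = 16, matching y values: 4, 15 (2 points).
  x = 15: rhs = 4, matching y values: 2, 17 (2 points).
  x = 16: rhs = 6, matching y values: 5, 14 (2 points).
  x = 17: rhs = 9, matching y values: 3, 16 (2 points).
  x = 18: rhs = 0, matching y values: 0 (1 points).
Total affine count: 23.
Full point count |E(F_19)| = 23 + 1 = 24.
Hasse bound: |24 − (19+1)| = |4| = 4 ≤ 2√19 ≈ 8.7178 ✓.


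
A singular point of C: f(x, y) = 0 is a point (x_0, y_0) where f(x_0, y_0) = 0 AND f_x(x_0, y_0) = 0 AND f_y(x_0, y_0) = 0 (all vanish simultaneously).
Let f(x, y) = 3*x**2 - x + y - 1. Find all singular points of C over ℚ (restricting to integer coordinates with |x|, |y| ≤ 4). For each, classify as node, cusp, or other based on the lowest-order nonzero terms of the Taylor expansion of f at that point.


No singular points in the scanned grid; C is smooth there.

Compute partial derivatives:
  f_x = 6*x - 1.
  f_y = 1.
f_y = 1 is a nonzero constant, so f_y never vanishes: no point (x, y) can satisfy f = f_x = f_y = 0. In particular no (x, y) ∈ {−4, ..., 4}² is singular; the curve is smooth.


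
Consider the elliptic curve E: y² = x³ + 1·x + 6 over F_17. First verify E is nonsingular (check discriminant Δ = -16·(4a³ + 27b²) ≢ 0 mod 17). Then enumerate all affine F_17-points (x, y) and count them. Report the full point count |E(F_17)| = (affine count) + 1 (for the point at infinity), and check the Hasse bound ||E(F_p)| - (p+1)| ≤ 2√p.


Affine points = {(1, 5), (1, 12), (2, 4), (2, 13), (3, 6), (3, 11), (5, 0), (7, 4), (7, 13), (8, 4), (8, 13), (9, 8), (9, 9), (10, 8), (10, 9), (15, 8), (15, 9), (16, 2), (16, 15)}; affine count = 19; |E(F_17)| = 20.

Discriminant check: Δ ∝ 4a³ + 27b² = 4·1³ + 27·6² = 4·1 + 27·36 ≡ 7 (mod 17). Nonzero ⇒ E is nonsingular.
For each x ∈ F_17, compute rhs = x³ + 1·x + 6 mod 17, then count y ∈ F_17 with y² ≡ rhs.
  x = 0: rhs = 6, matching y values: none (0 points).
  x = 1: rhs = 8, matching y values: 5, 12 (2 points).
  x = 2: rhs = 16, matching y values: 4, 13 (2 points).
  x = 3: rhs = 2, matching y values: 6, 11 (2 points).
  x = 4: rhs = 6, matching y values: none (0 points).
  x = 5: rhs = 0, matching y values: 0 (1 points).
  x = 6: rhs = 7, matching y values: none (0 points).
  x = 7: rhs = 16, matching y values: 4, 13 (2 points).
  x = 8: rhs = 16, matching y values: 4, 13 (2 points).
  x = 9: rhs = 13, matching y values: 8, 9 (2 points).
  x = 10: rhs = 13, matching y values: 8, 9 (2 points).
  x = 11: rhs = 5, matching y values: none (0 points).
  x = 12: rhs = 12, matching y values: none (0 points).
  x = 13: rhs = 6, matching y values: none (0 points).
  x = 14: rhs = 10, matching y values: none (0 points).
  x = 15: rhs = 13, matching y values: 8, 9 (2 points).
  x = 16: rhs = 4, matching y values: 2, 15 (2 points).
Total affine count: 19.
Full point count |E(F_17)| = 19 + 1 = 20.
Hasse bound: |20 − (17+1)| = |2| = 2 ≤ 2√17 ≈ 8.2462 ✓.


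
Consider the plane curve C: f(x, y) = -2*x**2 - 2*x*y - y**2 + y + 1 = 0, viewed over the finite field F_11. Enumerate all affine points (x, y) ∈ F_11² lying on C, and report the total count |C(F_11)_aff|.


Affine F_11-points: {(0, 4), (0, 8), (2, 1), (2, 7), (3, 8), (3, 9), (7, 4), (7, 5), (8, 1), (8, 6), (10, 5), (10, 9)}; count = 12.

For each of the 121 pairs (x, y) ∈ F_11², evaluate f(x, y) mod 11. Record the zeros.
  x = 0: [0↦1, 1↦1, 2↦10, 3↦6, 4↦0, 5↦3, 6↦4, 7↦3, 8↦0, 9↦6, 10↦10]  zeros at y ∈ {4, 8}
  x = 1: [0↦10, 1↦8, 2↦4, 3↦9, 4↦1, 5↦2, 6↦1, 7↦9, 8↦4, 9↦8, 10↦10]  zeros at y ∈ ∅
  x = 2: [0↦4, 1↦0, 2↦5, 3↦8, 4↦9, 5↦8, 6↦5, 7↦0, 8↦4, 9↦6, 10↦6]  zeros at y ∈ {1, 7}
  x = 3: [0↦5, 1↦10, 2↦2, 3↦3, 4↦2, 5↦10, 6↦5, 7↦9, 8↦0, 9↦0, 10↦9]  zeros at y ∈ {8, 9}
  x = 4: [0↦2, 1↦5, 2↦6, 3↦5, 4↦2, 5↦8, 6↦1, 7↦3, 8↦3, 9↦1, 10↦8]  zeros at y ∈ ∅
  x = 5: [0↦6, 1↦7, 2↦6, 3↦3, 4↦9, 5↦2, 6↦4, 7↦4, 8↦2, 9↦9, 10↦3]  zeros at y ∈ ∅
  x = 6: [0↦6, 1↦5, 2↦2, 3↦8, 4↦1, 5↦3, 6↦3, 7↦1, 8↦8, 9↦2, 10↦5]  zeros at y ∈ ∅
  x = 7: [0↦2, 1↦10, 2↦5, 3↦9, 4↦0, 5↦0, 6↦9, 7↦5, 8↦10, 9↦2, 10↦3]  zeros at y ∈ {4, 5}
  x = 8: [0↦5, 1↦0, 2↦4, 3↦6, 4↦6, 5↦4, 6↦0, 7↦5, 8↦8, 9↦9, 10↦8]  zeros at y ∈ {1, 6}
  x = 9: [0↦4, 1↦8, 2↦10, 3↦10, 4↦8, 5↦4, 6↦9, 7↦1, 8↦2, 9↦1, 10↦9]  zeros at y ∈ ∅
  x = 10: [0↦10, 1↦1, 2↦1, 3↦10, 4↦6, 5↦0, 6↦3, 7↦4, 8↦3, 9↦0, 10↦6]  zeros at y ∈ {5, 9}
Collecting zeros: affine points = {(0, 4), (0, 8), (2, 1), (2, 7), (3, 8), (3, 9), (7, 4), (7, 5), (8, 1), (8, 6), (10, 5), (10, 9)}.
Total count |C(F_11)_aff| = 12.


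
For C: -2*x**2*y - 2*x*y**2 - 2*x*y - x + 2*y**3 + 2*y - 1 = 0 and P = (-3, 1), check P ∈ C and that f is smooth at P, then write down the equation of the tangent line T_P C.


Tangent line at P: 7*x + 8*y + 13 = 0.

Step 1: f(-3, 1) = 0, so P lies on C.
Step 2: partial derivatives
  f_x(x, y) = -4*x*y - 2*y**2 - 2*y - 1, f_y(x, y) = -2*x**2 - 4*x*y - 2*x + 6*y**2 + 2.
  f_x(P) = 7, f_y(P) = 8 (gradient nonzero, so P is smooth).
Step 3: tangent line at P: 7·(x − -3) + 8·(y − 1) = 0.
Expanding: 7*x + 8*y + 13 = 0.


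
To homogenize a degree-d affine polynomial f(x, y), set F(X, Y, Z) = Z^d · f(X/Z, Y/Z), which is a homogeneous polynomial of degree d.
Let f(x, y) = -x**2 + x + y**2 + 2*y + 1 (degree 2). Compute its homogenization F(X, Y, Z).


F(X, Y, Z) = -X**2 + X*Z + Y**2 + 2*Y*Z + Z**2

deg(f) = 2.
Substitute x = X/Z, y = Y/Z into f, then multiply by Z^2.
  monomial -1·x^2·y^0 ↦ -1·X^2·Y^0·Z^0.
  monomial 1·x^1·y^0 ↦ 1·X^1·Y^0·Z^1.
  monomial 1·x^0·y^2 ↦ 1·X^0·Y^2·Z^0.
  monomial 2·x^0·y^1 ↦ 2·X^0·Y^1·Z^1.
  monomial 1·x^0·y^0 ↦ 1·X^0·Y^0·Z^2.
Collecting: F(X, Y, Z) = -X**2 + X*Z + Y**2 + 2*Y*Z + Z**2.


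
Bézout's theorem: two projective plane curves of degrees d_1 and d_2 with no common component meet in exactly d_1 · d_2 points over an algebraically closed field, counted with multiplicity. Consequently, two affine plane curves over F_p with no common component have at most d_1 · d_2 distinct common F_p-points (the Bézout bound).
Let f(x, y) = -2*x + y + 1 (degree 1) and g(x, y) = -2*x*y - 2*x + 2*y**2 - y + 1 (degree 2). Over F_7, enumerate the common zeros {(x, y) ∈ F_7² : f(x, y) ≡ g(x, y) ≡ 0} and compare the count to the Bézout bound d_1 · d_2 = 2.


Common zeros: {(2, 3), (4, 0)}; count = 2; Bézout bound = 2.

deg(f) = 1, deg(g) = 2, so Bézout bound = 2.
Scan x ∈ F_7. For each x, list the y ∈ F_7 with f(x, y) ≡ 0 and those with g(x, y) ≡ 0 (mod 7); the common zeros in that column are the intersection.
  x = 0: f ≡ 0 at y ∈ {6}; g ≡ 0 at y ∈ {2}; common: ∅.
  x = 1: f ≡ 0 at y ∈ {1}; g ≡ 0 at y ∈ ∅; common: ∅.
  x = 2: f ≡ 0 at y ∈ {3}; g ≡ 0 at y ∈ {3}; common: {3}.
  x = 3: f ≡ 0 at y ∈ {5}; g ≡ 0 at y ∈ ∅; common: ∅.
  x = 4: f ≡ 0 at y ∈ {0}; g ≡ 0 at y ∈ {0, 1}; common: {0}.
  x = 5: f ≡ 0 at y ∈ {2}; g ≡ 0 at y ∈ {4, 5}; common: ∅.
  x = 6: f ≡ 0 at y ∈ {4}; g ≡ 0 at y ∈ ∅; common: ∅.
Collecting: common zeros = {(2, 3), (4, 0)}, so the count is 2.
Comparison with the Bézout bound: 2 ≤ 2 = deg(f)·deg(g), as expected for curves with no common component (the bound is attained).


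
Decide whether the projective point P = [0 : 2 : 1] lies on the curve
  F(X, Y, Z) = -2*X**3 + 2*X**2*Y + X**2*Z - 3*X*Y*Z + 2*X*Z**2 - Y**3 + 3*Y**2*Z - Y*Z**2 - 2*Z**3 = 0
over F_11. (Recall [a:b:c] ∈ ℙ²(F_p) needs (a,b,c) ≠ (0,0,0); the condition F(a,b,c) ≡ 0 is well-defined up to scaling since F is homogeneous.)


F(0,2,1) ≡ 0 (mod 11); P is on the curve.

Evaluate F(0, 2, 1) term-by-term (mod 11).
  -2*X**3 ↦ -2·0·1·1 = 0
  2*X**2*Y ↦ 2·0·2·1 = 0
  X**2*Z ↦ 1·0·1·1 = 0
  -3*X*Y*Z ↦ -3·0·2·1 = 0
  2*X*Z**2 ↦ 2·0·1·1 = 0
  -Y**3 ↦ -1·1·8·1 = -8
  3*Y**2*Z ↦ 3·1·4·1 = 12
  -Y*Z**2 ↦ -1·1·2·1 = -2
  -2*Z**3 ↦ -2·1·1·1 = -2
Sum: F(0, 2, 1) = (0) + (0) + (0) + (0) + (0) + (-8) + (12) + (-2) + (-2) = 0.
Reducing mod 11: 0 ≡ 0 (mod 11).
Since F(a, b, c) ≡ 0 (mod 11), P lies on the curve.


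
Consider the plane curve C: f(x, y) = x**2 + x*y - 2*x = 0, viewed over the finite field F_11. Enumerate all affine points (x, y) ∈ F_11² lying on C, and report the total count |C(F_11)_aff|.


Affine F_11-points: {(0, 0), (0, 1), (0, 2), (0, 3), (0, 4), (0, 5), (0, 6), (0, 7), (0, 8), (0, 9), (0, 10), (1, 1), (2, 0), (3, 10), (4, 9), (5, 8), (6, 7), (7, 6), (8, 5), (9, 4), (10, 3)}; count = 21.

For each of the 121 pairs (x, y) ∈ F_11², evaluate f(x, y) mod 11. Record the zeros.
  x = 0: [0↦0, 1↦0, 2↦0, 3↦0, 4↦0, 5↦0, 6↦0, 7↦0, 8↦0, 9↦0, 10↦0]  zeros at y ∈ {0, 1, 2, 3, 4, 5, 6, 7, 8, 9, 10}
  x = 1: [0↦10, 1↦0, 2↦1, 3↦2, 4↦3, 5↦4, 6↦5, 7↦6, 8↦7, 9↦8, 10↦9]  zeros at y ∈ {1}
  x = 2: [0↦0, 1↦2, 2↦4, 3↦6, 4↦8, 5↦10, 6↦1, 7↦3, 8↦5, 9↦7, 10↦9]  zeros at y ∈ {0}
  x = 3: [0↦3, 1↦6, 2↦9, 3↦1, 4↦4, 5↦7, 6↦10, 7↦2, 8↦5, 9↦8, 10↦0]  zeros at y ∈ {10}
  x = 4: [0↦8, 1↦1, 2↦5, 3↦9, 4↦2, 5↦6, 6↦10, 7↦3, 8↦7, 9↦0, 10↦4]  zeros at y ∈ {9}
  x = 5: [0↦4, 1↦9, 2↦3, 3↦8, 4↦2, 5↦7, 6↦1, 7↦6, 8↦0, 9↦5, 10↦10]  zeros at y ∈ {8}
  x = 6: [0↦2, 1↦8, 2↦3, 3↦9, 4↦4, 5↦10, 6↦5, 7↦0, 8↦6, 9↦1, 10↦7]  zeros at y ∈ {7}
  x = 7: [0↦2, 1↦9, 2↦5, 3↦1, 4↦8, 5↦4, 6↦0, 7↦7, 8↦3, 9↦10, 10↦6]  zeros at y ∈ {6}
  x = 8: [0↦4, 1↦1, 2↦9, 3↦6, 4↦3, 5↦0, 6↦8, 7↦5, 8↦2, 9↦10, 10↦7]  zeros at y ∈ {5}
  x = 9: [0↦8, 1↦6, 2↦4, 3↦2, 4↦0, 5↦9, 6↦7, 7↦5, 8↦3, 9↦1, 10↦10]  zeros at y ∈ {4}
  x = 10: [0↦3, 1↦2, 2↦1, 3↦0, 4↦10, 5↦9, 6↦8, 7↦7, 8↦6, 9↦5, 10↦4]  zeros at y ∈ {3}
Collecting zeros: affine points = {(0, 0), (0, 1), (0, 2), (0, 3), (0, 4), (0, 5), (0, 6), (0, 7), (0, 8), (0, 9), (0, 10), (1, 1), (2, 0), (3, 10), (4, 9), (5, 8), (6, 7), (7, 6), (8, 5), (9, 4), (10, 3)}.
Total count |C(F_11)_aff| = 21.


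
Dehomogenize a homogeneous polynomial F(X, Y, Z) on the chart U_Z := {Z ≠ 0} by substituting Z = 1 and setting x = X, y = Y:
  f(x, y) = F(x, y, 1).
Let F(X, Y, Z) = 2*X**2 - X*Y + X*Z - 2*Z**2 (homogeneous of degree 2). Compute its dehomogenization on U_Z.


f(x, y) = 2*x**2 - x*y + x - 2

On U_Z we set Z = 1. Each monomial c·X^i·Y^j·Z^k in F becomes c·x^i·y^j·1^k = c·x^i·y^j.
Substituting Z = 1: F(X, Y, 1) = 2*x**2 - x*y + x - 2.
Note: deg(f) ≤ deg(F) = 2; strict inequality happens when F is divisible by Z (lost terms).


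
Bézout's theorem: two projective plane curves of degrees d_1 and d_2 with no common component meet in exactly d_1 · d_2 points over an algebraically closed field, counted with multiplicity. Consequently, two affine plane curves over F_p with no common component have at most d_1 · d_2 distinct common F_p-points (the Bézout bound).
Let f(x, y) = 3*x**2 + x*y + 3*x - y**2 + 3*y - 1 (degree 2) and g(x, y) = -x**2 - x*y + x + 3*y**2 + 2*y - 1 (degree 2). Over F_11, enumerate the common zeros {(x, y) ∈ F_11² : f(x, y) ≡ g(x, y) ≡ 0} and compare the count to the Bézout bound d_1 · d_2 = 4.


Common zeros: {(2, 10)}; count = 1; Bézout bound = 4.

deg(f) = 2, deg(g) = 2, so Bézout bound = 4.
Scan x ∈ F_11. For each x, list the y ∈ F_11 with f(x, y) ≡ 0 and those with g(x, y) ≡ 0 (mod 11); the common zeros in that column are the intersection.
  x = 0: f ≡ 0 at y ∈ {5, 9}; g ≡ 0 at y ∈ {4, 10}; common: ∅.
  x = 1: f ≡ 0 at y ∈ {5, 10}; g ≡ 0 at y ∈ ∅; common: ∅.
  x = 2: f ≡ 0 at y ∈ {6, 10}; g ≡ 0 at y ∈ {1, 10}; common: {10}.
  x = 3: f ≡ 0 at y ∈ {3}; g ≡ 0 at y ∈ ∅; common: ∅.
  x = 4: f ≡ 0 at y ∈ ∅; g ≡ 0 at y ∈ ∅; common: ∅.
  x = 5: f ≡ 0 at y ∈ ∅; g ≡ 0 at y ∈ ∅; common: ∅.
  x = 6: f ≡ 0 at y ∈ {3, 6}; g ≡ 0 at y ∈ {7, 9}; common: ∅.
  x = 7: f ≡ 0 at y ∈ {1, 9}; g ≡ 0 at y ∈ ∅; common: ∅.
  x = 8: f ≡ 0 at y ∈ ∅; g ≡ 0 at y ∈ {4, 9}; common: ∅.
  x = 9: f ≡ 0 at y ∈ ∅; g ≡ 0 at y ∈ {1, 5}; common: ∅.
  x = 10: f ≡ 0 at y ∈ {1}; g ≡ 0 at y ∈ {3, 7}; common: ∅.
Collecting: common zeros = {(2, 10)}, so the count is 1.
Comparison with the Bézout bound: 1 ≤ 4 = deg(f)·deg(g), as expected for curves with no common component (the affine F_11-count falls short of the bound because intersections may lie at infinity, over extension fields, or carry multiplicity).


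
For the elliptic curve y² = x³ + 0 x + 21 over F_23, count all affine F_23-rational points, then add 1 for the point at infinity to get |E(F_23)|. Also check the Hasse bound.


Affine points = {(2, 11), (2, 12), (3, 5), (3, 18), (4, 4), (4, 19), (5, 10), (5, 13), (8, 2), (8, 21), (10, 3), (10, 20), (11, 8), (11, 15), (12, 1), (12, 22), (16, 0), (17, 9), (17, 14), (19, 7), (19, 16), (21, 6), (21, 17)}; affine count = 23; |E(F_23)| = 24.

Discriminant check: Δ ∝ 4a³ + 27b² = 4·0³ + 27·21² = 4·0 + 27·441 ≡ 16 (mod 23). Nonzero ⇒ E is nonsingular.
For each x ∈ F_23, compute rhs = x³ + 0·x + 21 mod 23, then count y ∈ F_23 with y² ≡ rhs.
  x = 0: rhs = 21, matching y values: none (0 points).
  x = 1: rhs = 22, matching y values: none (0 points).
  x = 2: rhs = 6, matching y values: 11, 12 (2 points).
  x = 3: rhs = 2, matching y values: 5, 18 (2 points).
  x = 4: rhs = 16, matching y values: 4, 19 (2 points).
  x = 5: rhs = 8, matching y values: 10, 13 (2 points).
  x = 6: rhs = 7, matching y values: none (0 points).
  x = 7: rhs = 19, matching y values: none (0 points).
  x = 8: rhs = 4, matching y values: 2, 21 (2 points).
  x = 9: rhs = 14, matching y values: none (0 points).
  x = 10: rhs = 9, matching y values: 3, 20 (2 points).
  x = 11: rhs = 18, matching y values: 8, 15 (2 points).
  x = 12: rhs = 1, matching y values: 1, 22 (2 points).
  x = 13: rhs = 10, matching y values: none (0 points).
  x = 14: rhs = 5, matching y values: none (0 points).
  x = 15: rhs = 15, matching y values: none (0 points).
  x = 16: rhs = 0, matching y values: 0 (1 points).
  x = 17: rhs = 12, matching y values: 9, 14 (2 points).
  x = 18: rhs = 11, matching y values: none (0 points).
  x = 19: rhs = 3, matching y values: 7, 16 (2 points).
  x = 20: rhs = 17, matching y values: none (0 points).
  x = 21: rhs = 13, matching y values: 6, 17 (2 points).
  x = 22: rhs = 20, matching y values: none (0 points).
Total affine count: 23.
Full point count |E(F_23)| = 23 + 1 = 24.
Hasse bound: |24 − (23+1)| = |0| = 0 ≤ 2√23 ≈ 9.5917 ✓.


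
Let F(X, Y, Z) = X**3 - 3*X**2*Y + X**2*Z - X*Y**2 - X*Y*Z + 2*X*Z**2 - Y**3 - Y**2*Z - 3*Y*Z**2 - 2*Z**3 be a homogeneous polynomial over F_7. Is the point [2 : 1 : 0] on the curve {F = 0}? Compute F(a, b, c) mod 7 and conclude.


F(2,1,0) ≡ 0 (mod 7); P is on the curve.

Evaluate F(2, 1, 0) term-by-term (mod 7).
  X**3 ↦ 1·8·1·1 = 8
  -3*X**2*Y ↦ -3·4·1·1 = -12
  X**2*Z ↦ 1·4·1·0 = 0
  -X*Y**2 ↦ -1·2·1·1 = -2
  -X*Y*Z ↦ -1·2·1·0 = 0
  2*X*Z**2 ↦ 2·2·1·0 = 0
  -Y**3 ↦ -1·1·1·1 = -1
  -Y**2*Z ↦ -1·1·1·0 = 0
  -3*Y*Z**2 ↦ -3·1·1·0 = 0
  -2*Z**3 ↦ -2·1·1·0 = 0
Sum: F(2, 1, 0) = (8) + (-12) + (0) + (-2) + (0) + (0) + (-1) + (0) + (0) + (0) = -7.
Reducing mod 7: -7 ≡ 0 (mod 7).
Since F(a, b, c) ≡ 0 (mod 7), P lies on the curve.


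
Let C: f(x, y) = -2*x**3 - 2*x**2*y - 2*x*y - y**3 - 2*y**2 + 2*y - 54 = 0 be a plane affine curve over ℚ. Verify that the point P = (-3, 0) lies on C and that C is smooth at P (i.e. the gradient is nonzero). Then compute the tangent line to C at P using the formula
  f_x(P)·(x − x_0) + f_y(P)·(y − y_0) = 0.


Tangent line at P: -54*x - 10*y - 162 = 0.

Step 1: f(-3, 0) = 0, so P lies on C.
Step 2: partial derivatives
  f_x(x, y) = -6*x**2 - 4*x*y - 2*y, f_y(x, y) = -2*x**2 - 2*x - 3*y**2 - 4*y + 2.
  f_x(P) = -54, f_y(P) = -10 (gradient nonzero, so P is smooth).
Step 3: tangent line at P: -54·(x − -3) + -10·(y − 0) = 0.
Expanding: -54*x - 10*y - 162 = 0.


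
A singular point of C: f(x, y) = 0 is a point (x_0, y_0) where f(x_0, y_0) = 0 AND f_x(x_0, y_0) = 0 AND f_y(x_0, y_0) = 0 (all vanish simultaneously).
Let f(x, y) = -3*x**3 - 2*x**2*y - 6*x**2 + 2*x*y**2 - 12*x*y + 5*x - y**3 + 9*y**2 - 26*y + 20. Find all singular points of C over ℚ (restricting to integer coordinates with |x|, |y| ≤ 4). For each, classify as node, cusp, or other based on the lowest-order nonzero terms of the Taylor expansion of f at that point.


Singular points: {(-1, 2)}; classification: node.

Compute partial derivatives:
  f_x = -9*x**2 - 4*x*y - 12*x + 2*y**2 - 12*y + 5.
  f_y = -2*x**2 + 4*x*y - 12*x - 3*y**2 + 18*y - 26.
Scan x_0 ∈ {−4, ..., 4}. For each x_0, f_y(x_0, y) is a polynomial in y; find its integer roots y ∈ {−4, ..., 4}, then test f_x and f at those candidates.
  x = -4: f_y(-4, y) = -3*y**2 + 2*y - 10; no integer root y with |y| ≤ 4.
  x = -3: f_y(-3, y) = -3*y**2 + 6*y - 8; no integer root y with |y| ≤ 4.
  x = -2: f_y(-2, y) = -3*y**2 + 10*y - 10; no integer root y with |y| ≤ 4.
  x = -1: f_y(-1, y) = -3*y**2 + 14*y - 16; vanishes at y ∈ {2}. (-1, 2): f_x = 0, f = 0 — SINGULAR.
  x = 0: f_y(0, y) = -3*y**2 + 18*y - 26; no integer root y with |y| ≤ 4.
  x = 1: f_y(1, y) = -3*y**2 + 22*y - 40; vanishes at y ∈ {4}. (1, 4): f_x = -48 ≠ 0.
  x = 2: f_y(2, y) = -3*y**2 + 26*y - 58; no integer root y with |y| ≤ 4.
  x = 3: f_y(3, y) = -3*y**2 + 30*y - 80; no integer root y with |y| ≤ 4.
  x = 4: f_y(4, y) = -3*y**2 + 34*y - 106; no integer root y with |y| ≤ 4.
Only singular point on the grid: (-1, 2).
Classify: substitute x = -1 + u, y = 2 + v and expand: f = -3*u**3 - 2*u**2*v - u**2 + 2*u*v**2 - v**3 + v**2.
No constant or linear terms (consistent with a singular point). Quadratic part: -u**2 + v**2. Cubic part: -3*u**3 - 2*u**2*v + 2*u*v**2 - v**3.
The quadratic part v**2 - u**2 = (v − u)(v + u) splits into two distinct linear factors, so there are two distinct tangent lines y − 2 = ±(x − -1) — this is a node (ordinary double point).
Classification: node.
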